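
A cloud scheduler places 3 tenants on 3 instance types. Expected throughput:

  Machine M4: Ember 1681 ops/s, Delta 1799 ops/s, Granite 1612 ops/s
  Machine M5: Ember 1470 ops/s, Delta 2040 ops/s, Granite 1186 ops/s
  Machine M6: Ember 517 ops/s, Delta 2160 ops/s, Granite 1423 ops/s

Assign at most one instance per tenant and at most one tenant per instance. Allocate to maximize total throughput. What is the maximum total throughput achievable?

Max total: 5242 ops/s

Optimal: Ember→Machine M5 (1470 ops/s), Delta→Machine M6 (2160 ops/s), Granite→Machine M4 (1612 ops/s) — total 1470+2160+1612 = 5242 ops/s.
Row-greedy (each tenant in turn takes its best remaining instance) gives 5027 ops/s, worse by 215.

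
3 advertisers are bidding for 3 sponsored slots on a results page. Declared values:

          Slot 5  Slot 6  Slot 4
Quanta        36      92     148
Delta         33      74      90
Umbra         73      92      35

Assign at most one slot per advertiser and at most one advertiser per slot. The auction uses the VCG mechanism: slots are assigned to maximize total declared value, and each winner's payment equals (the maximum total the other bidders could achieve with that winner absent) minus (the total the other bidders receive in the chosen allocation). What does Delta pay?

Delta pays $19.

Efficient allocation: Quanta→Slot 4 ($148), Delta→Slot 6 ($74), Umbra→Slot 5 ($73); total welfare W = $295.
Delta receives Slot 6 at value $74, so the others get W − 74 = $221.
Without Delta: best allocation of the remaining 2 bidders over all 3 slots is Quanta→Slot 4 ($148), Umbra→Slot 6 ($92), total $240.
VCG payment = (others' best without Delta) − (others' welfare with Delta) = 240 − 221 = $19.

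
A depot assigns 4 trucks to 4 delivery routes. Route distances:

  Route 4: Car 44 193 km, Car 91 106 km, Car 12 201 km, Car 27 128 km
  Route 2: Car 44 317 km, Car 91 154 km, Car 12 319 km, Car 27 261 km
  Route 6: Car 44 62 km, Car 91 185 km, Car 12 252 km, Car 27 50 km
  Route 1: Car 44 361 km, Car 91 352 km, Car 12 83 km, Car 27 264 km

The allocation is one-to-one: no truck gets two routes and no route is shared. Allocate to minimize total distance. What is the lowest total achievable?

Optimal: Car 44→Route 6 (62 km), Car 91→Route 2 (154 km), Car 12→Route 1 (83 km), Car 27→Route 4 (128 km) — total 62+154+83+128 = 427 km.
Column-greedy (each route in turn goes to its cheapest remaining truck) gives 512 km, worse by 85.

Min total: 427 km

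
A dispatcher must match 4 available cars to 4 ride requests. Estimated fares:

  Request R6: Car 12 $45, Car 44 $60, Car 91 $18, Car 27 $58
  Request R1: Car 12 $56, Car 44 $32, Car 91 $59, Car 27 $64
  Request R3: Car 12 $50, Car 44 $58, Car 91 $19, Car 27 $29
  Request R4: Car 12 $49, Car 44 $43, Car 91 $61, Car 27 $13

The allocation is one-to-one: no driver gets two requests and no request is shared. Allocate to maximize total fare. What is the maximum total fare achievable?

This is a one-to-one assignment (maximum-weight bipartite matching).
Optimal: Car 12→Request R3 ($50), Car 44→Request R6 ($60), Car 91→Request R4 ($61), Car 27→Request R1 ($64) — total 50+60+61+64 = $235.
Row-greedy (each driver in turn takes its best remaining request) gives $206, worse by 29.
Every other assignment is strictly worse.

Max total: $235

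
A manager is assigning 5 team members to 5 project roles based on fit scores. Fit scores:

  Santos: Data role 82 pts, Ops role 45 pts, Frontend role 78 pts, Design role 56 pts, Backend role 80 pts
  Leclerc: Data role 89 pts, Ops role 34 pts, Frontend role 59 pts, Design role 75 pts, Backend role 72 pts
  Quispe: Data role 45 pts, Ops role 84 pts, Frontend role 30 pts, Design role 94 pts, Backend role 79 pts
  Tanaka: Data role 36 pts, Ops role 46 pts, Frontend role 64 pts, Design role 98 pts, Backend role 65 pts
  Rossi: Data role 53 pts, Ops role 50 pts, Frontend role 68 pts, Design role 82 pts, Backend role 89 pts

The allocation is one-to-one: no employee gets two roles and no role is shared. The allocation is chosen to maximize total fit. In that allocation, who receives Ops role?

Quispe receives Ops role.

Optimal: Santos→Frontend role (78 pts), Leclerc→Data role (89 pts), Quispe→Ops role (84 pts), Tanaka→Design role (98 pts), Rossi→Backend role (89 pts) — total 78+89+84+98+89 = 438 pts.
Row-greedy (each employee in turn takes its best remaining role) gives 374 pts, worse by 64.
Next-best assignment: Santos→Backend role, Leclerc→Data role, Quispe→Ops role, Tanaka→Design role, Rossi→Frontend role = 419 pts.
Swapping Tanaka↔Leclerc (Tanaka→Data role 36 pts, Leclerc→Design role 75 pts) loses 76.
No other one-to-one assignment exceeds 438 pts.
Quispe's own top role is Design role (94 pts), but forcing Quispe→Design role and reassigning the rest optimally gives only 396 pts — worse by 42.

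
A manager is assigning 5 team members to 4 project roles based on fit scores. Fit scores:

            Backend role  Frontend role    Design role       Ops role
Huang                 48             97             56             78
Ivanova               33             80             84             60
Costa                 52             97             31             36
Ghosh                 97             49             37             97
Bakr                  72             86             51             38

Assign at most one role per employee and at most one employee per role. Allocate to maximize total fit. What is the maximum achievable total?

This is a one-to-one assignment (maximum-weight bipartite matching).
Optimal: Ghosh→Backend role (97 pts), Costa→Frontend role (97 pts), Ivanova→Design role (84 pts), Huang→Ops role (78 pts) — total 97+97+84+78 = 356 pts.
Row-greedy (each employee in turn takes its best remaining role) gives 330 pts, worse by 26.
Next-best assignment: Bakr→Backend role, Huang→Frontend role, Ivanova→Design role, Ghosh→Ops role = 350 pts.
Swapping Ghosh↔Costa (Ghosh→Frontend role 49 pts, Costa→Backend role 52 pts) loses 93.
No other one-to-one assignment exceeds 356 pts.

Max total: 356 pts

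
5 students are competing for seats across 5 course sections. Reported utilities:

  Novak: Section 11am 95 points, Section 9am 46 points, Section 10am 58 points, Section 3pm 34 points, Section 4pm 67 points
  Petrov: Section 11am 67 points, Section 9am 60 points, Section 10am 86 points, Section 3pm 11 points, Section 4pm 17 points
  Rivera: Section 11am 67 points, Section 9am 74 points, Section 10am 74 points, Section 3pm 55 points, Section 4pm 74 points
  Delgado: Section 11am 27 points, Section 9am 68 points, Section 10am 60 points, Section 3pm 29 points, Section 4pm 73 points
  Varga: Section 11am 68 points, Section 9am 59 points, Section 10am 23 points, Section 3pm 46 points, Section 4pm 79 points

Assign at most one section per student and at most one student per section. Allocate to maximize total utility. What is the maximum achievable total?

Maximum total: 383 points

Treat this as an assignment problem: match each student to one section.
Optimal: Novak→Section 11am (95 points), Petrov→Section 10am (86 points), Rivera→Section 3pm (55 points), Delgado→Section 9am (68 points), Varga→Section 4pm (79 points) — total 95+86+55+68+79 = 383 points.
Max-entry greedy (repeatedly take the single best remaining cell) gives 363 points, worse by 20.
Swapping Delgado↔Petrov (Delgado→Section 10am 60 points, Petrov→Section 9am 60 points) loses 34.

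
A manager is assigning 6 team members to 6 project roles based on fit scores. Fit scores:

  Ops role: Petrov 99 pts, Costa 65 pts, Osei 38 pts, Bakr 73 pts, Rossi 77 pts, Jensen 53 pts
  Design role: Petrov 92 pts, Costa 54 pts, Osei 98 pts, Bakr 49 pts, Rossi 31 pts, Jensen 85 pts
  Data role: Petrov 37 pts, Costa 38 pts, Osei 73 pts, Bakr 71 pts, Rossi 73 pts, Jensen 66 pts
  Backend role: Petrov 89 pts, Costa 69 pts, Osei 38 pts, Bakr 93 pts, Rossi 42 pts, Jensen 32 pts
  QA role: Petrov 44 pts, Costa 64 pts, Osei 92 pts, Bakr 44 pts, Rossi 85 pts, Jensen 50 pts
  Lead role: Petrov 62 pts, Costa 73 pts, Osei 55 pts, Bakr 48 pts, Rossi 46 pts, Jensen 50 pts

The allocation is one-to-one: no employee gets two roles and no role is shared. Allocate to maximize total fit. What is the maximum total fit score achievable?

Max total: 515 pts

Treat this as an assignment problem: match each employee to one role.
Optimal: Petrov→Ops role (99 pts), Costa→Lead role (73 pts), Osei→QA role (92 pts), Bakr→Backend role (93 pts), Rossi→Data role (73 pts), Jensen→Design role (85 pts) — total 99+73+92+93+73+85 = 515 pts.
Max-entry greedy (repeatedly take the single best remaining cell) gives 514 pts, worse by 1.
Next-best assignment: Petrov→Ops role, Costa→Lead role, Osei→Design role, Bakr→Backend role, Rossi→QA role, Jensen→Data role = 514 pts.
Swapping Rossi↔Petrov (Rossi→Ops role 77 pts, Petrov→Data role 37 pts) loses 58.
No other one-to-one assignment exceeds 515 pts.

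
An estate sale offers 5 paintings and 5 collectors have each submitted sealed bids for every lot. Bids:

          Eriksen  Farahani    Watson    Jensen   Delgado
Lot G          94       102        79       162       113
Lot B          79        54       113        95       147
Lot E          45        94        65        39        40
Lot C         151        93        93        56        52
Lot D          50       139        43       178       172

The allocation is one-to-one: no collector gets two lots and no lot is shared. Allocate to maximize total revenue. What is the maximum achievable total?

Max total: $692

Optimal: Eriksen→Lot C ($151), Farahani→Lot E ($94), Watson→Lot B ($113), Jensen→Lot G ($162), Delgado→Lot D ($172) — total 151+94+113+162+172 = $692.
Max-entry greedy (repeatedly take the single best remaining cell) gives $643, worse by 49.
Next-best assignment: Eriksen→Lot C, Farahani→Lot D, Watson→Lot E, Jensen→Lot G, Delgado→Lot B = $664.
Swapping Eriksen↔Watson (Eriksen→Lot B $79, Watson→Lot C $93) loses 92.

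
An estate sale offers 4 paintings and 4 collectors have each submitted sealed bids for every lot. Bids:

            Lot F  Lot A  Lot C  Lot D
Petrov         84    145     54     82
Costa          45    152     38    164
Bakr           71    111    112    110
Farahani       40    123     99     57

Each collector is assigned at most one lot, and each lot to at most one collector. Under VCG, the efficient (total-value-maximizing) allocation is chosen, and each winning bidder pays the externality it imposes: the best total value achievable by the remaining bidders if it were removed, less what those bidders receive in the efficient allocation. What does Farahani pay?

Farahani pays $61.

Efficient allocation: Petrov→Lot F ($84), Costa→Lot D ($164), Bakr→Lot C ($112), Farahani→Lot A ($123); total welfare W = $483.
Farahani receives Lot A at value $123, so the others get W − 123 = $360.
Without Farahani: best allocation of the remaining 3 bidders over all 4 lots is Petrov→Lot A ($145), Costa→Lot D ($164), Bakr→Lot C ($112), total $421.
VCG payment = (others' best without Farahani) − (others' welfare with Farahani) = 421 − 360 = $61.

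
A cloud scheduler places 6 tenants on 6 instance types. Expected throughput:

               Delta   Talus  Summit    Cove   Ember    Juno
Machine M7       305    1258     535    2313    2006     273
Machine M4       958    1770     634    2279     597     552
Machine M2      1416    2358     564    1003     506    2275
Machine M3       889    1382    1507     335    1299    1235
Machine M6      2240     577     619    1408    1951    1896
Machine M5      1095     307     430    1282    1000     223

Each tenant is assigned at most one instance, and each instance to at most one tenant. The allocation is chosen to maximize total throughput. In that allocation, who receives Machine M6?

Juno receives Machine M6.

Optimal: Delta→Machine M5 (1095 ops/s), Talus→Machine M2 (2358 ops/s), Summit→Machine M3 (1507 ops/s), Cove→Machine M4 (2279 ops/s), Ember→Machine M7 (2006 ops/s), Juno→Machine M6 (1896 ops/s) — total 1095+2358+1507+2279+2006+1896 = 11141 ops/s.
Next-best assignment: Delta→Machine M6, Talus→Machine M4, Summit→Machine M3, Cove→Machine M7, Ember→Machine M5, Juno→Machine M2 = 11105 ops/s.
Swapping Summit↔Cove (Summit→Machine M4 634 ops/s, Cove→Machine M3 335 ops/s) loses 2817.
Every other assignment is strictly worse.
Juno's own top instance is Machine M2 (2275 ops/s), but forcing Juno→Machine M2 and reassigning the rest optimally gives only 11105 ops/s — worse by 36.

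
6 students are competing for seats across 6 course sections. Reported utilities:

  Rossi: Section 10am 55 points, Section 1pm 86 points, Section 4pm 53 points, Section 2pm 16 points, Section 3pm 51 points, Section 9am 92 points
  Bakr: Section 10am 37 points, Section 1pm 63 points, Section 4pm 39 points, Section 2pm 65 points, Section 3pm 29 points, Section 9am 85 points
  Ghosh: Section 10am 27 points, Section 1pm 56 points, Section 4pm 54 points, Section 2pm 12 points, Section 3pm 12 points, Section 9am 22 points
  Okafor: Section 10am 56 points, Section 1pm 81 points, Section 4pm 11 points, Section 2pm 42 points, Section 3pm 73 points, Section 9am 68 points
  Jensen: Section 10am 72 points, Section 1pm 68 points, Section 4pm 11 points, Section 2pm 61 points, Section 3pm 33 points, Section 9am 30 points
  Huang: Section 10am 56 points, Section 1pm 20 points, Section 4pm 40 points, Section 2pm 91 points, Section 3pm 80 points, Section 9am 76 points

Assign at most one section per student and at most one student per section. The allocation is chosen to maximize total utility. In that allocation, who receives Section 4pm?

This is the linear assignment problem.
Optimal: Rossi→Section 1pm (86 points), Bakr→Section 9am (85 points), Ghosh→Section 4pm (54 points), Okafor→Section 3pm (73 points), Jensen→Section 10am (72 points), Huang→Section 2pm (91 points) — total 86+85+54+73+72+91 = 461 points.
Row-greedy (each student in turn takes its best remaining section) gives 398 points, worse by 63.
Next-best assignment: Rossi→Section 9am, Bakr→Section 1pm, Ghosh→Section 4pm, Okafor→Section 3pm, Jensen→Section 10am, Huang→Section 2pm = 445 points.
Ghosh's own top section is Section 1pm (56 points), but forcing Ghosh→Section 1pm and reassigning the rest optimally gives only 430 points — worse by 31.

Ghosh receives Section 4pm.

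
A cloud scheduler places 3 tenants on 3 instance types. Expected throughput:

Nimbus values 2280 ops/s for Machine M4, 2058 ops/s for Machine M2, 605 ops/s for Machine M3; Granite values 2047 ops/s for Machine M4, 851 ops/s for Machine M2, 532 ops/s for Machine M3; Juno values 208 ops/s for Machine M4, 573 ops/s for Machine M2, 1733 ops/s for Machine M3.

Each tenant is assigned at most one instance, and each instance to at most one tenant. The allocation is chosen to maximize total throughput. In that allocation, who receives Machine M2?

Nimbus receives Machine M2.

This is the linear assignment problem.
Optimal: Nimbus→Machine M2 (2058 ops/s), Granite→Machine M4 (2047 ops/s), Juno→Machine M3 (1733 ops/s) — total 2058+2047+1733 = 5838 ops/s.
Column-greedy (each instance in turn goes to its best remaining tenant) gives 4864 ops/s, worse by 974.
No other one-to-one assignment exceeds 5838 ops/s.
Nimbus's own top instance is Machine M4 (2280 ops/s), but forcing Nimbus→Machine M4 and reassigning the rest optimally gives only 4864 ops/s — worse by 974.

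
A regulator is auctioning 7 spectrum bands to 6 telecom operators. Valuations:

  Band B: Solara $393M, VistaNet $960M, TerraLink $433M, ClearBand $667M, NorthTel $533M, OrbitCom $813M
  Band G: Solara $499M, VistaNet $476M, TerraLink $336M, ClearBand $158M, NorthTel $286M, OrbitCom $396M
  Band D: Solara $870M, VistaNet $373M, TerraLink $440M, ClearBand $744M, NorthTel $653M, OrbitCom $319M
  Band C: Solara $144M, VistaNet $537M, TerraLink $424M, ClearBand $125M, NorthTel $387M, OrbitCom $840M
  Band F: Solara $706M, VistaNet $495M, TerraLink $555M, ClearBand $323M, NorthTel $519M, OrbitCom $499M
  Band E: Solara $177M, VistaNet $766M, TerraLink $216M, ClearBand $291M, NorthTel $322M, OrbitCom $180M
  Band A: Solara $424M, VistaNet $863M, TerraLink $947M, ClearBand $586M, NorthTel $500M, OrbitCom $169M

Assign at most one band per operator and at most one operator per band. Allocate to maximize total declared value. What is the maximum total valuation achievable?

Maximum total: $4609M

Optimal: Solara→Band D ($870M), VistaNet→Band E ($766M), TerraLink→Band A ($947M), ClearBand→Band B ($667M), NorthTel→Band F ($519M), OrbitCom→Band C ($840M) — total 870+766+947+667+519+840 = $4609M.
Column-greedy (each band in turn goes to its best remaining operator) gives $3920M, worse by 689.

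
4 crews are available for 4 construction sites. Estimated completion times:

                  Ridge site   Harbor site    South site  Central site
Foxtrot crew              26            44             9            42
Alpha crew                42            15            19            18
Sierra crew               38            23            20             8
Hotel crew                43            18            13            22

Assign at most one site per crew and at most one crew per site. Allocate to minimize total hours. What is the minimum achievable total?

This is a one-to-one assignment (minimum-cost bipartite matching).
Optimal: Foxtrot crew→Ridge site (26 hours), Alpha crew→Harbor site (15 hours), Sierra crew→Central site (8 hours), Hotel crew→South site (13 hours) — total 26+15+8+13 = 62 hours.
Row-greedy (each crew in turn takes its cheapest remaining site) gives 75 hours, worse by 13.
Next-best assignment: Foxtrot crew→Ridge site, Alpha crew→South site, Sierra crew→Central site, Hotel crew→Harbor site = 71 hours.
No other one-to-one assignment undercuts 62 hours.

Min total: 62 hours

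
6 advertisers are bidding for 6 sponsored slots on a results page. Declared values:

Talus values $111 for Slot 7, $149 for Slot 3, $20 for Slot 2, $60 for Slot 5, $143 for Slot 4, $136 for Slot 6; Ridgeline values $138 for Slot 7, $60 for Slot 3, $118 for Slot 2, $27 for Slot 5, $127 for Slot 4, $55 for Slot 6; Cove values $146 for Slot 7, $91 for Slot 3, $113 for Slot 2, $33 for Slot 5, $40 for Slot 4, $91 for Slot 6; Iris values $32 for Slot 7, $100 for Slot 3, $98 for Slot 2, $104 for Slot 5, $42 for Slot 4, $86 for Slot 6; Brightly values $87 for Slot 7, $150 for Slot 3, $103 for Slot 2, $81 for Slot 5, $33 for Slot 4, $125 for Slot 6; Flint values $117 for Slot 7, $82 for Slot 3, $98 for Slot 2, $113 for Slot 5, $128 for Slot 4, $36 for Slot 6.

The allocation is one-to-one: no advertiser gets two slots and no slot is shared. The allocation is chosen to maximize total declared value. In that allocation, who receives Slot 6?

Treat this as an assignment problem: match each advertiser to one slot.
Optimal: Talus→Slot 6 ($136), Ridgeline→Slot 2 ($118), Cove→Slot 7 ($146), Iris→Slot 5 ($104), Brightly→Slot 3 ($150), Flint→Slot 4 ($128) — total 136+118+146+104+150+128 = $782.
Next-best assignment: Talus→Slot 3, Ridgeline→Slot 2, Cove→Slot 7, Iris→Slot 5, Brightly→Slot 6, Flint→Slot 4 = $770.
Swapping Ridgeline↔Iris (Ridgeline→Slot 5 $27, Iris→Slot 2 $98) loses 97.
Every other assignment is strictly worse.
Talus's own top slot is Slot 3 ($149), but forcing Talus→Slot 3 and reassigning the rest optimally gives only $770 — worse by 12.

Talus receives Slot 6.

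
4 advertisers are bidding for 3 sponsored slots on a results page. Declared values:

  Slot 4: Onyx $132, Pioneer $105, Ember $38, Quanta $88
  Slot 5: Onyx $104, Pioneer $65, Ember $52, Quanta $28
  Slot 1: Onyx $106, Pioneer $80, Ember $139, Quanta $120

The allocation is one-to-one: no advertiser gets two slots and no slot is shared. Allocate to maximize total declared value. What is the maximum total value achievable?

Max total: $348

Optimal: Pioneer→Slot 4 ($105), Onyx→Slot 5 ($104), Ember→Slot 1 ($139) — total 105+104+139 = $348.
Row-greedy (each advertiser in turn takes its best remaining slot) gives $264, worse by 84.
Next-best assignment: Onyx→Slot 4, Pioneer→Slot 5, Ember→Slot 1 = $336.
Swapping Pioneer↔Onyx (Pioneer→Slot 5 $65, Onyx→Slot 4 $132) loses 12.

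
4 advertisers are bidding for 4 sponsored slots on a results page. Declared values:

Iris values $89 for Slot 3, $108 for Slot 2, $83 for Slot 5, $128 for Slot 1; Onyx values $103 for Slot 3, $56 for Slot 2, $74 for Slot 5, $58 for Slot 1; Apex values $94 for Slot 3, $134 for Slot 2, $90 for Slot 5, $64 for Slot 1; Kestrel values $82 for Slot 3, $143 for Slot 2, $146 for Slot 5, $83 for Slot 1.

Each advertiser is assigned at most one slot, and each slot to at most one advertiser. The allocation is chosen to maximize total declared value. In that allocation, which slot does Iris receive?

Iris receives Slot 1.

Optimal: Iris→Slot 1 ($128), Onyx→Slot 3 ($103), Apex→Slot 2 ($134), Kestrel→Slot 5 ($146) — total 128+103+134+146 = $511.
Column-greedy (each slot in turn goes to its best remaining advertiser) gives $464, worse by 47.
Next-best assignment: Iris→Slot 1, Onyx→Slot 3, Apex→Slot 5, Kestrel→Slot 2 = $464.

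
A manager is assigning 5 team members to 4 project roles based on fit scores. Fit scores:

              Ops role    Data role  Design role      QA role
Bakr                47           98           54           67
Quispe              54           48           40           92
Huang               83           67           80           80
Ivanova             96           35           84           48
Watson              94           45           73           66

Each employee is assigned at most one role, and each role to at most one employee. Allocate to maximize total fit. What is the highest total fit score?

Treat this as an assignment problem: match each employee to one role.
Optimal: Watson→Ops role (94 pts), Bakr→Data role (98 pts), Ivanova→Design role (84 pts), Quispe→QA role (92 pts) — total 94+98+84+92 = 368 pts.
Column-greedy (each role in turn goes to its best remaining employee) gives 366 pts, worse by 2.
Next-best assignment: Ivanova→Ops role, Bakr→Data role, Huang→Design role, Quispe→QA role = 366 pts.

Max total: 368 pts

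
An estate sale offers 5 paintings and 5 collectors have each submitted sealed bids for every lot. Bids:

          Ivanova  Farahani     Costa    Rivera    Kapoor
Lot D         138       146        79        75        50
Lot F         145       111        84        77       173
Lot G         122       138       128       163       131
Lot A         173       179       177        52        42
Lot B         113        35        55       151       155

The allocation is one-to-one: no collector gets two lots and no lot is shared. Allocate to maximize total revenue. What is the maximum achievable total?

Optimal: Ivanova→Lot F ($145), Farahani→Lot D ($146), Costa→Lot A ($177), Rivera→Lot G ($163), Kapoor→Lot B ($155) — total 145+146+177+163+155 = $786.
Row-greedy (each collector in turn takes its best remaining lot) gives $771, worse by 15.
Every other assignment is strictly worse.

Maximum total: $786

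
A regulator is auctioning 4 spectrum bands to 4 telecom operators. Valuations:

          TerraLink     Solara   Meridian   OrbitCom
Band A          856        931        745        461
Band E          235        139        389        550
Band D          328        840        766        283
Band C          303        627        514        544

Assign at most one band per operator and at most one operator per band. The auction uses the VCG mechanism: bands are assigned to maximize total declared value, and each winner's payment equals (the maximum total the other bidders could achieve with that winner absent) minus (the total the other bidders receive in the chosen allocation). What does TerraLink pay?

Efficient allocation: TerraLink→Band A ($856M), Solara→Band C ($627M), Meridian→Band D ($766M), OrbitCom→Band E ($550M); total welfare W = $2799M.
TerraLink receives Band A at value $856M, so the others get W − 856 = $1943M.
Without TerraLink: best allocation of the remaining 3 bidders over all 4 bands is Solara→Band A ($931M), Meridian→Band D ($766M), OrbitCom→Band E ($550M), total $2247M.
VCG payment = (others' best without TerraLink) − (others' welfare with TerraLink) = 2247 − 1943 = $304M.

TerraLink pays $304M.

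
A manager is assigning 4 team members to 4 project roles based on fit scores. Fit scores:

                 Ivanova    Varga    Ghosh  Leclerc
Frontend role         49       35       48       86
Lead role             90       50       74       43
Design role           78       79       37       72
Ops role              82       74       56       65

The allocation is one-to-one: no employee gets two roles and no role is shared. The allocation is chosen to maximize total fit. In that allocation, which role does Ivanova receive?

Optimal: Ivanova→Ops role (82 pts), Varga→Design role (79 pts), Ghosh→Lead role (74 pts), Leclerc→Frontend role (86 pts) — total 82+79+74+86 = 321 pts.
Row-greedy (each employee in turn takes its best remaining role) gives 311 pts, worse by 10.
Next-best assignment: Ivanova→Design role, Varga→Ops role, Ghosh→Lead role, Leclerc→Frontend role = 312 pts.
Swapping Ivanova↔Varga (Ivanova→Design role 78 pts, Varga→Ops role 74 pts) loses 9.
Ivanova's own top role is Lead role (90 pts), but forcing Ivanova→Lead role and reassigning the rest optimally gives only 311 pts — worse by 10.

Ivanova receives Ops role.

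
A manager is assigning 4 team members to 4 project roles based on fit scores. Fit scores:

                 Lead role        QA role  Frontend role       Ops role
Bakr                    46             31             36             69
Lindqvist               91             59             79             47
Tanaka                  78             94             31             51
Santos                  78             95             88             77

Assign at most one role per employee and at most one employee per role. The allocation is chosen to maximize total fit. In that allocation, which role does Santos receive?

Santos receives Frontend role.

This is the linear assignment problem.
Optimal: Bakr→Ops role (69 pts), Lindqvist→Lead role (91 pts), Tanaka→QA role (94 pts), Santos→Frontend role (88 pts) — total 69+91+94+88 = 342 pts.
Max-entry greedy (repeatedly take the single best remaining cell) gives 286 pts, worse by 56.
Next-best assignment: Bakr→Ops role, Lindqvist→Frontend role, Tanaka→Lead role, Santos→QA role = 321 pts.
Santos's own top role is QA role (95 pts), but forcing Santos→QA role and reassigning the rest optimally gives only 321 pts — worse by 21.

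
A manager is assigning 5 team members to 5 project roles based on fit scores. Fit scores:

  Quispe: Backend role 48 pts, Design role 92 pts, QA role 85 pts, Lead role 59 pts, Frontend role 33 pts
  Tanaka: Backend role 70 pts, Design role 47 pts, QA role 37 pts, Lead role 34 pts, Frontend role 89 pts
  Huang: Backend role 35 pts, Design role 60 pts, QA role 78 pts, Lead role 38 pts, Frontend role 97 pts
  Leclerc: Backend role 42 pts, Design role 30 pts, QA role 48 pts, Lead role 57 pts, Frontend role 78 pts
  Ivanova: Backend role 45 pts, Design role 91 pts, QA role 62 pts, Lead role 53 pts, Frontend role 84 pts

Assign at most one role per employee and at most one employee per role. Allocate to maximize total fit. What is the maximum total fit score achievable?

Optimal: Quispe→QA role (85 pts), Tanaka→Backend role (70 pts), Huang→Frontend role (97 pts), Leclerc→Lead role (57 pts), Ivanova→Design role (91 pts) — total 85+70+97+57+91 = 400 pts.
Checked against all permutations: 400 pts is optimal.

Maximum total: 400 pts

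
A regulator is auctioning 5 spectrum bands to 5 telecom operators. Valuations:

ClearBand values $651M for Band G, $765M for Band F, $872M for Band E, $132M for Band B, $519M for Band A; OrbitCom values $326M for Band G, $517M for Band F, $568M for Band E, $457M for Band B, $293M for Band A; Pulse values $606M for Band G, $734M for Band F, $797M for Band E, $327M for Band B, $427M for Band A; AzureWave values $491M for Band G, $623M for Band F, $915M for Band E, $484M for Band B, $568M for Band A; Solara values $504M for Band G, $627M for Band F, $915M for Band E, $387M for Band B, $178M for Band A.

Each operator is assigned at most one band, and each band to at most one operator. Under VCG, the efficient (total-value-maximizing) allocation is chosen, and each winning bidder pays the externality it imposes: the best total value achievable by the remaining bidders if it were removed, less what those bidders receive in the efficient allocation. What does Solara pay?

Solara pays $347M.

Efficient allocation: ClearBand→Band G ($651M), OrbitCom→Band B ($457M), Pulse→Band F ($734M), AzureWave→Band A ($568M), Solara→Band E ($915M); total welfare W = $3325M.
Solara receives Band E at value $915M, so the others get W − 915 = $2410M.
Without Solara: best allocation of the remaining 4 bidders over all 5 bands is ClearBand→Band G ($651M), OrbitCom→Band B ($457M), Pulse→Band F ($734M), AzureWave→Band E ($915M), total $2757M.
VCG payment = (others' best without Solara) − (others' welfare with Solara) = 2757 − 2410 = $347M.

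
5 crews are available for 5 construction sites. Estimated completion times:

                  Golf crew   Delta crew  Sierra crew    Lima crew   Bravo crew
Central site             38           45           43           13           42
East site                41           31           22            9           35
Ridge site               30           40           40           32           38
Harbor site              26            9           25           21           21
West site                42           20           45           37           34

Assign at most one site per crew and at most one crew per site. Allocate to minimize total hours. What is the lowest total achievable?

Optimal: Golf crew→Ridge site (30 hours), Delta crew→West site (20 hours), Sierra crew→East site (22 hours), Lima crew→Central site (13 hours), Bravo crew→Harbor site (21 hours) — total 30+20+22+13+21 = 106 hours.
Row-greedy (each crew in turn takes its cheapest remaining site) gives 119 hours, worse by 13.
Next-best assignment: Golf crew→Ridge site, Delta crew→Harbor site, Sierra crew→East site, Lima crew→Central site, Bravo crew→West site = 108 hours.

Minimum total: 106 hours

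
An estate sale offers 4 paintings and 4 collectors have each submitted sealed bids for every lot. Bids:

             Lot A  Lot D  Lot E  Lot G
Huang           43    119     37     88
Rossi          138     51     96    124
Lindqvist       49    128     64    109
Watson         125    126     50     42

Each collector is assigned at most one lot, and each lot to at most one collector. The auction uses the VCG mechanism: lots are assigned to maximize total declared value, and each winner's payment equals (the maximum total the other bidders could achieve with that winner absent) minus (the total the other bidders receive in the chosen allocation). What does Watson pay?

Watson pays $42.

Efficient allocation: Huang→Lot D ($119), Rossi→Lot E ($96), Lindqvist→Lot G ($109), Watson→Lot A ($125); total welfare W = $449.
Watson receives Lot A at value $125, so the others get W − 125 = $324.
Without Watson: best allocation of the remaining 3 bidders over all 4 lots is Huang→Lot D ($119), Rossi→Lot A ($138), Lindqvist→Lot G ($109), total $366.
VCG payment = (others' best without Watson) − (others' welfare with Watson) = 366 − 324 = $42.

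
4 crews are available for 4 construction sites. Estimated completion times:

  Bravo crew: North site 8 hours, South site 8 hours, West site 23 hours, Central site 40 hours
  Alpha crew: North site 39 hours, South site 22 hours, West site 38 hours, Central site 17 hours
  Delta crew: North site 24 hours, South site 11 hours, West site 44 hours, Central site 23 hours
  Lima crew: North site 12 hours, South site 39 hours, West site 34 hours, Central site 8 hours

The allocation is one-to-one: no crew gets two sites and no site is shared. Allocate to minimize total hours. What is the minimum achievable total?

Treat this as an assignment problem: match each crew to one site.
Optimal: Bravo crew→West site (23 hours), Alpha crew→Central site (17 hours), Delta crew→South site (11 hours), Lima crew→North site (12 hours) — total 23+17+11+12 = 63 hours.
Column-greedy (each site in turn goes to its cheapest remaining crew) gives 70 hours, worse by 7.
Swapping Bravo crew↔Alpha crew (Bravo crew→Central site 40 hours, Alpha crew→West site 38 hours) adds 38.

Minimum total: 63 hours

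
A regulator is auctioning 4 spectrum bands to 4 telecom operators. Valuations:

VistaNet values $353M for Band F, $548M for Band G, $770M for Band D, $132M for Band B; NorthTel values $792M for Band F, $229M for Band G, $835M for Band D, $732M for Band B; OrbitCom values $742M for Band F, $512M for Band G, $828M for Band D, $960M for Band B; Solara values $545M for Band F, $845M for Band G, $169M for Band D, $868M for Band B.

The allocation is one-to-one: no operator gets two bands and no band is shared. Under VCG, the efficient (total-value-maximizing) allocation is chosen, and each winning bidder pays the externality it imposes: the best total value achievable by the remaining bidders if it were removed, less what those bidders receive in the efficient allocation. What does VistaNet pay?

VistaNet pays $43M.

Efficient allocation: VistaNet→Band D ($770M), NorthTel→Band F ($792M), OrbitCom→Band B ($960M), Solara→Band G ($845M); total welfare W = $3367M.
VistaNet receives Band D at value $770M, so the others get W − 770 = $2597M.
Without VistaNet: best allocation of the remaining 3 bidders over all 4 bands is NorthTel→Band D ($835M), OrbitCom→Band B ($960M), Solara→Band G ($845M), total $2640M.
VCG payment = (others' best without VistaNet) − (others' welfare with VistaNet) = 2640 − 2597 = $43M.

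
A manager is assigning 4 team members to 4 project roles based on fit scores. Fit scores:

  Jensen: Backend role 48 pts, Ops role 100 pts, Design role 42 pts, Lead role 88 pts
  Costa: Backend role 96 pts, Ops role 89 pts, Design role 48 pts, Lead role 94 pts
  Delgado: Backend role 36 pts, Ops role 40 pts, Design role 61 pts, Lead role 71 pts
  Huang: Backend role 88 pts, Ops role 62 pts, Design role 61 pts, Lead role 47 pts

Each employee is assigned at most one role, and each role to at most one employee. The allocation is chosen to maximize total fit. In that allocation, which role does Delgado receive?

Optimal: Jensen→Ops role (100 pts), Costa→Lead role (94 pts), Delgado→Design role (61 pts), Huang→Backend role (88 pts) — total 100+94+61+88 = 343 pts.
Next-best assignment: Jensen→Ops role, Costa→Backend role, Delgado→Lead role, Huang→Design role = 328 pts.
Swapping Huang↔Jensen (Huang→Ops role 62 pts, Jensen→Backend role 48 pts) loses 78.
Delgado's own top role is Lead role (71 pts), but forcing Delgado→Lead role and reassigning the rest optimally gives only 328 pts — worse by 15.

Delgado receives Design role.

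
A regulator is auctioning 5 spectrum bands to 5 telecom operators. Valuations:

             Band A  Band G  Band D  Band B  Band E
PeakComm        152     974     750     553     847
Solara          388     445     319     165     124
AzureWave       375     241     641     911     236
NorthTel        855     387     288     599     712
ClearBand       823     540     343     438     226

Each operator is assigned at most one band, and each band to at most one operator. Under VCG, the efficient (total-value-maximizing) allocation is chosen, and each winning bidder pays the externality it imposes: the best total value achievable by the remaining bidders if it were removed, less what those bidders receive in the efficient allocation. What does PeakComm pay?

Efficient allocation: PeakComm→Band G ($974M), Solara→Band D ($319M), AzureWave→Band B ($911M), NorthTel→Band E ($712M), ClearBand→Band A ($823M); total welfare W = $3739M.
PeakComm receives Band G at value $974M, so the others get W − 974 = $2765M.
Without PeakComm: best allocation of the remaining 4 bidders over all 5 bands is Solara→Band G ($445M), AzureWave→Band B ($911M), NorthTel→Band E ($712M), ClearBand→Band A ($823M), total $2891M.
VCG payment = (others' best without PeakComm) − (others' welfare with PeakComm) = 2891 − 2765 = $126M.

PeakComm pays $126M.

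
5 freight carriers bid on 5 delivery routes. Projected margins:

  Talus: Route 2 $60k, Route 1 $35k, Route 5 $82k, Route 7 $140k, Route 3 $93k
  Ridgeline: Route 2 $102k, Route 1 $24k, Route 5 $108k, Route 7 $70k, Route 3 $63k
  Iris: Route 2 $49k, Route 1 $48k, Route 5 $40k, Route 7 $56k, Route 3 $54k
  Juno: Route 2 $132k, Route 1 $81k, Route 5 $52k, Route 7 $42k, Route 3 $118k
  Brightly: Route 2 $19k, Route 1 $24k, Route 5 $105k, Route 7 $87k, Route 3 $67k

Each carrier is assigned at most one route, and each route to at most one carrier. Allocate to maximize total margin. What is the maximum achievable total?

Max total: $513k

This is the linear assignment problem.
Optimal: Talus→Route 7 ($140k), Ridgeline→Route 2 ($102k), Iris→Route 1 ($48k), Juno→Route 3 ($118k), Brightly→Route 5 ($105k) — total 140+102+48+118+105 = $513k.
Next-best assignment: Talus→Route 7, Ridgeline→Route 5, Iris→Route 1, Juno→Route 2, Brightly→Route 3 = $495k.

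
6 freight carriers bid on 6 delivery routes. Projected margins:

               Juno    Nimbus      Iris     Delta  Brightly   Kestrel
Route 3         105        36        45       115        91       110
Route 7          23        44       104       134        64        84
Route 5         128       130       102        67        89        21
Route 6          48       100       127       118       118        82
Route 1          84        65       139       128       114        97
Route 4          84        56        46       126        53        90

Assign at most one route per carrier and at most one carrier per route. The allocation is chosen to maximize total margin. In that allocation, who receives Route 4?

Optimal: Juno→Route 3 ($105k), Nimbus→Route 5 ($130k), Iris→Route 1 ($139k), Delta→Route 7 ($134k), Brightly→Route 6 ($118k), Kestrel→Route 4 ($90k) — total 105+130+139+134+118+90 = $716k.
Max-entry greedy (repeatedly take the single best remaining cell) gives $715k, worse by 1.
Swapping Juno↔Iris (Juno→Route 1 $84k, Iris→Route 3 $45k) loses 115.
Kestrel's own top route is Route 3 ($110k), but forcing Kestrel→Route 3 and reassigning the rest optimally gives only $715k — worse by 1.

Kestrel receives Route 4.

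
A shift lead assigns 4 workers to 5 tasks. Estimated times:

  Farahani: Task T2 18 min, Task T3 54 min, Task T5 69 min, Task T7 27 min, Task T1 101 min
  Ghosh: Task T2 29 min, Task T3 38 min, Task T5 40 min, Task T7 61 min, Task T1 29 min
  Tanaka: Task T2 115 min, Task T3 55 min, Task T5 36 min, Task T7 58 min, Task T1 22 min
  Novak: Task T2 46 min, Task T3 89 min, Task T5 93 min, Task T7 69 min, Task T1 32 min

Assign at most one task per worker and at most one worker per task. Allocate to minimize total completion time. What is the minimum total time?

Minimum total: 124 min

Optimal: Farahani→Task T2 (18 min), Ghosh→Task T3 (38 min), Tanaka→Task T5 (36 min), Novak→Task T1 (32 min) — total 18+38+36+32 = 124 min.
Min-entry greedy (repeatedly take the single cheapest remaining cell) gives 147 min, worse by 23.
Checked against all permutations: 124 min is optimal.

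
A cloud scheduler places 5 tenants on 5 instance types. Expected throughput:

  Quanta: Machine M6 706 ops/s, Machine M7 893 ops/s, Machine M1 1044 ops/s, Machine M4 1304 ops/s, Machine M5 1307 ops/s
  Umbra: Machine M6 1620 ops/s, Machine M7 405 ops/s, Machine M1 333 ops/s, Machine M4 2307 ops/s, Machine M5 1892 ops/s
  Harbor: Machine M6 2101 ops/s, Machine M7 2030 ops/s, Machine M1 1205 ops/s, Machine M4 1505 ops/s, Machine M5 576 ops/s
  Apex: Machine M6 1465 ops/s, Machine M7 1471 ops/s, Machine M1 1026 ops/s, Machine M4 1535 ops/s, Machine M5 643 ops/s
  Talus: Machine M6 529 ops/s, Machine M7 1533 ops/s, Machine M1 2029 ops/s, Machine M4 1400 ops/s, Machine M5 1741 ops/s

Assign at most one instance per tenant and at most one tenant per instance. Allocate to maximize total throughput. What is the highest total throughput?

Max total: 9215 ops/s

Optimal: Quanta→Machine M5 (1307 ops/s), Umbra→Machine M4 (2307 ops/s), Harbor→Machine M6 (2101 ops/s), Apex→Machine M7 (1471 ops/s), Talus→Machine M1 (2029 ops/s) — total 1307+2307+2101+1471+2029 = 9215 ops/s.
Column-greedy (each instance in turn goes to its best remaining tenant) gives 7628 ops/s, worse by 1587.
Next-best assignment: Quanta→Machine M5, Umbra→Machine M4, Harbor→Machine M7, Apex→Machine M6, Talus→Machine M1 = 9138 ops/s.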